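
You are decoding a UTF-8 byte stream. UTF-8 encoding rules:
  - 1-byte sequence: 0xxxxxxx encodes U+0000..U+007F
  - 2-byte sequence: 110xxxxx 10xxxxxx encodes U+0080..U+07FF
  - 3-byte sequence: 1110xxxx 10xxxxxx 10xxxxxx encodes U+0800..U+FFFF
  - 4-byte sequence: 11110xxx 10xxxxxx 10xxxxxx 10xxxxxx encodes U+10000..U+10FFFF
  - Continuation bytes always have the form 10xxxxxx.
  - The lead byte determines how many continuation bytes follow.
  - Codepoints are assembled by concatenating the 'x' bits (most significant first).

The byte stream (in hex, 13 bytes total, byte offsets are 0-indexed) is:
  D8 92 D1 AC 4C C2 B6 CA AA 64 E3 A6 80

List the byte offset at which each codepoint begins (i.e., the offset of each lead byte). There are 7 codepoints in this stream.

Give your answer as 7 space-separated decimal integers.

Byte[0]=D8: 2-byte lead, need 1 cont bytes. acc=0x18
Byte[1]=92: continuation. acc=(acc<<6)|0x12=0x612
Completed: cp=U+0612 (starts at byte 0)
Byte[2]=D1: 2-byte lead, need 1 cont bytes. acc=0x11
Byte[3]=AC: continuation. acc=(acc<<6)|0x2C=0x46C
Completed: cp=U+046C (starts at byte 2)
Byte[4]=4C: 1-byte ASCII. cp=U+004C
Byte[5]=C2: 2-byte lead, need 1 cont bytes. acc=0x2
Byte[6]=B6: continuation. acc=(acc<<6)|0x36=0xB6
Completed: cp=U+00B6 (starts at byte 5)
Byte[7]=CA: 2-byte lead, need 1 cont bytes. acc=0xA
Byte[8]=AA: continuation. acc=(acc<<6)|0x2A=0x2AA
Completed: cp=U+02AA (starts at byte 7)
Byte[9]=64: 1-byte ASCII. cp=U+0064
Byte[10]=E3: 3-byte lead, need 2 cont bytes. acc=0x3
Byte[11]=A6: continuation. acc=(acc<<6)|0x26=0xE6
Byte[12]=80: continuation. acc=(acc<<6)|0x00=0x3980
Completed: cp=U+3980 (starts at byte 10)

Answer: 0 2 4 5 7 9 10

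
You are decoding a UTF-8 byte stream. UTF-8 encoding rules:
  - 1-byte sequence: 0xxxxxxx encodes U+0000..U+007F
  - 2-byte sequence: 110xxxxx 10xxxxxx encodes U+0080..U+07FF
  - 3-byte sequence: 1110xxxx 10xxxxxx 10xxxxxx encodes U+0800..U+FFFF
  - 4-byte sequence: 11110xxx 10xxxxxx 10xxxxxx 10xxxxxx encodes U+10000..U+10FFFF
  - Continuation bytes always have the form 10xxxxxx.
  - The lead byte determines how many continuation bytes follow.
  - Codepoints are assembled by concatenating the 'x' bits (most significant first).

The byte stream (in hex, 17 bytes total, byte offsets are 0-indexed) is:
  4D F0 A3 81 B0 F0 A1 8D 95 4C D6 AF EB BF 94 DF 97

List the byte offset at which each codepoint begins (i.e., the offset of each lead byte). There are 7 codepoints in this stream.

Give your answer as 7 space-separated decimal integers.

Byte[0]=4D: 1-byte ASCII. cp=U+004D
Byte[1]=F0: 4-byte lead, need 3 cont bytes. acc=0x0
Byte[2]=A3: continuation. acc=(acc<<6)|0x23=0x23
Byte[3]=81: continuation. acc=(acc<<6)|0x01=0x8C1
Byte[4]=B0: continuation. acc=(acc<<6)|0x30=0x23070
Completed: cp=U+23070 (starts at byte 1)
Byte[5]=F0: 4-byte lead, need 3 cont bytes. acc=0x0
Byte[6]=A1: continuation. acc=(acc<<6)|0x21=0x21
Byte[7]=8D: continuation. acc=(acc<<6)|0x0D=0x84D
Byte[8]=95: continuation. acc=(acc<<6)|0x15=0x21355
Completed: cp=U+21355 (starts at byte 5)
Byte[9]=4C: 1-byte ASCII. cp=U+004C
Byte[10]=D6: 2-byte lead, need 1 cont bytes. acc=0x16
Byte[11]=AF: continuation. acc=(acc<<6)|0x2F=0x5AF
Completed: cp=U+05AF (starts at byte 10)
Byte[12]=EB: 3-byte lead, need 2 cont bytes. acc=0xB
Byte[13]=BF: continuation. acc=(acc<<6)|0x3F=0x2FF
Byte[14]=94: continuation. acc=(acc<<6)|0x14=0xBFD4
Completed: cp=U+BFD4 (starts at byte 12)
Byte[15]=DF: 2-byte lead, need 1 cont bytes. acc=0x1F
Byte[16]=97: continuation. acc=(acc<<6)|0x17=0x7D7
Completed: cp=U+07D7 (starts at byte 15)

Answer: 0 1 5 9 10 12 15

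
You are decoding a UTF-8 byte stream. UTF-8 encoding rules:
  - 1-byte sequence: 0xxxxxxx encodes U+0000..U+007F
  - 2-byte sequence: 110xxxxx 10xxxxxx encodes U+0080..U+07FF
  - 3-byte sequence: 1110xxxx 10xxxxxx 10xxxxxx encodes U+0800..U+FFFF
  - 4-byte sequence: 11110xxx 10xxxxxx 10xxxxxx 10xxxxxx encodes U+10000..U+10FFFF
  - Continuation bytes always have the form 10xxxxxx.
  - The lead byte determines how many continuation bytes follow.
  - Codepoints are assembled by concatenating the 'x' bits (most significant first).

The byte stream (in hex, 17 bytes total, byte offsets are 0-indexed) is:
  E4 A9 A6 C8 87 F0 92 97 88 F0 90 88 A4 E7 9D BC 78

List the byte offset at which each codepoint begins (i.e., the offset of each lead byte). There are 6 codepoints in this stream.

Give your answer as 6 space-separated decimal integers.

Byte[0]=E4: 3-byte lead, need 2 cont bytes. acc=0x4
Byte[1]=A9: continuation. acc=(acc<<6)|0x29=0x129
Byte[2]=A6: continuation. acc=(acc<<6)|0x26=0x4A66
Completed: cp=U+4A66 (starts at byte 0)
Byte[3]=C8: 2-byte lead, need 1 cont bytes. acc=0x8
Byte[4]=87: continuation. acc=(acc<<6)|0x07=0x207
Completed: cp=U+0207 (starts at byte 3)
Byte[5]=F0: 4-byte lead, need 3 cont bytes. acc=0x0
Byte[6]=92: continuation. acc=(acc<<6)|0x12=0x12
Byte[7]=97: continuation. acc=(acc<<6)|0x17=0x497
Byte[8]=88: continuation. acc=(acc<<6)|0x08=0x125C8
Completed: cp=U+125C8 (starts at byte 5)
Byte[9]=F0: 4-byte lead, need 3 cont bytes. acc=0x0
Byte[10]=90: continuation. acc=(acc<<6)|0x10=0x10
Byte[11]=88: continuation. acc=(acc<<6)|0x08=0x408
Byte[12]=A4: continuation. acc=(acc<<6)|0x24=0x10224
Completed: cp=U+10224 (starts at byte 9)
Byte[13]=E7: 3-byte lead, need 2 cont bytes. acc=0x7
Byte[14]=9D: continuation. acc=(acc<<6)|0x1D=0x1DD
Byte[15]=BC: continuation. acc=(acc<<6)|0x3C=0x777C
Completed: cp=U+777C (starts at byte 13)
Byte[16]=78: 1-byte ASCII. cp=U+0078

Answer: 0 3 5 9 13 16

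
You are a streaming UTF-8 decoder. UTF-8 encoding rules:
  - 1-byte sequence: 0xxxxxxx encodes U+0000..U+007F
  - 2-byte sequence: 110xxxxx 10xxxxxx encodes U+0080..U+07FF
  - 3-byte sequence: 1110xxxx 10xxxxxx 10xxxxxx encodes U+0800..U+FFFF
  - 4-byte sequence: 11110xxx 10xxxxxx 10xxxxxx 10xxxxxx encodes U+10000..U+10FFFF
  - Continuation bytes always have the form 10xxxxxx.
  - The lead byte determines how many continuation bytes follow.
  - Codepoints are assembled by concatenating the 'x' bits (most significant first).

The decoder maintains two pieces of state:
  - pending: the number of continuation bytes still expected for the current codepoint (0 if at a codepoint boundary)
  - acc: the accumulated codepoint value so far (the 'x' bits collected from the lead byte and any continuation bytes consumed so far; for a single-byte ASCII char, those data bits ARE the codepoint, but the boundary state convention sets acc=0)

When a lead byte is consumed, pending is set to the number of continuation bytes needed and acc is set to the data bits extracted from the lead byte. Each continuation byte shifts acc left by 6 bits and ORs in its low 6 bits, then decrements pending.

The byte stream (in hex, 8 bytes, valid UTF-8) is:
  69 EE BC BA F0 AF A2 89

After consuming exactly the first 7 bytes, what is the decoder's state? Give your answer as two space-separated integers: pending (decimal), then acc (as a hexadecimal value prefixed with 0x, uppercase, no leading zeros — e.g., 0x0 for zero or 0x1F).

Answer: 1 0xBE2

Derivation:
Byte[0]=69: 1-byte. pending=0, acc=0x0
Byte[1]=EE: 3-byte lead. pending=2, acc=0xE
Byte[2]=BC: continuation. acc=(acc<<6)|0x3C=0x3BC, pending=1
Byte[3]=BA: continuation. acc=(acc<<6)|0x3A=0xEF3A, pending=0
Byte[4]=F0: 4-byte lead. pending=3, acc=0x0
Byte[5]=AF: continuation. acc=(acc<<6)|0x2F=0x2F, pending=2
Byte[6]=A2: continuation. acc=(acc<<6)|0x22=0xBE2, pending=1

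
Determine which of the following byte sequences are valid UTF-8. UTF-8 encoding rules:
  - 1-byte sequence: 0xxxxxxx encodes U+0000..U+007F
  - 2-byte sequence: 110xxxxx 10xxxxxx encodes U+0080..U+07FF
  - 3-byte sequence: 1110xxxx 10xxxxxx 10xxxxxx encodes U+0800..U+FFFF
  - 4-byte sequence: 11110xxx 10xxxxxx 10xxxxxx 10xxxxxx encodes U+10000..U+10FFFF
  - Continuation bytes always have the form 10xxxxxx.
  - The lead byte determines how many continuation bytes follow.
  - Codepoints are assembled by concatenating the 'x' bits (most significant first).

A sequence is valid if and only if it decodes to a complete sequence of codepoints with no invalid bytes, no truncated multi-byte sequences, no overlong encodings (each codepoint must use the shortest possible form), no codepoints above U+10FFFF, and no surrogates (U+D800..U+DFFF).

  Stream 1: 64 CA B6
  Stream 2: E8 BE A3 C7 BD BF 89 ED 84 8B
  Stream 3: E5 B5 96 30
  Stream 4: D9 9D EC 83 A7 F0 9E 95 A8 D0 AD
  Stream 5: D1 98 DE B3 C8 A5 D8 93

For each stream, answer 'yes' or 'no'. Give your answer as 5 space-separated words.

Answer: yes no yes yes yes

Derivation:
Stream 1: decodes cleanly. VALID
Stream 2: error at byte offset 5. INVALID
Stream 3: decodes cleanly. VALID
Stream 4: decodes cleanly. VALID
Stream 5: decodes cleanly. VALID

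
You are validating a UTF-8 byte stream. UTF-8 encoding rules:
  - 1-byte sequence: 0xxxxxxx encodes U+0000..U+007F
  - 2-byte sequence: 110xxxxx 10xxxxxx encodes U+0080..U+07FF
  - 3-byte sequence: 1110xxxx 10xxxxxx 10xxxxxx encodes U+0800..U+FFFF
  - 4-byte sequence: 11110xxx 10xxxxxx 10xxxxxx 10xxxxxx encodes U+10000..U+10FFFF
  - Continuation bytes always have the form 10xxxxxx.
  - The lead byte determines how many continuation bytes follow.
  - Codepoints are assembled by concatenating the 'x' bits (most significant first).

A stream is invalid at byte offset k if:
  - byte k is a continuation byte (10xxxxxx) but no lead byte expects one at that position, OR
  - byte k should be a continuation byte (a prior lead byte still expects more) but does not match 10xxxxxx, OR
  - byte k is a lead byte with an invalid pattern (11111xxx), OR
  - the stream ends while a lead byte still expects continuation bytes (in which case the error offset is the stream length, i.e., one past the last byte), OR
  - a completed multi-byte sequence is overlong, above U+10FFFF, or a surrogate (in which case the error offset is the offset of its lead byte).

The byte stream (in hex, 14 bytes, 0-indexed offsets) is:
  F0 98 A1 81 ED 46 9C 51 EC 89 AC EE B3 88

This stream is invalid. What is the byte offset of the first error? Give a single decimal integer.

Byte[0]=F0: 4-byte lead, need 3 cont bytes. acc=0x0
Byte[1]=98: continuation. acc=(acc<<6)|0x18=0x18
Byte[2]=A1: continuation. acc=(acc<<6)|0x21=0x621
Byte[3]=81: continuation. acc=(acc<<6)|0x01=0x18841
Completed: cp=U+18841 (starts at byte 0)
Byte[4]=ED: 3-byte lead, need 2 cont bytes. acc=0xD
Byte[5]=46: expected 10xxxxxx continuation. INVALID

Answer: 5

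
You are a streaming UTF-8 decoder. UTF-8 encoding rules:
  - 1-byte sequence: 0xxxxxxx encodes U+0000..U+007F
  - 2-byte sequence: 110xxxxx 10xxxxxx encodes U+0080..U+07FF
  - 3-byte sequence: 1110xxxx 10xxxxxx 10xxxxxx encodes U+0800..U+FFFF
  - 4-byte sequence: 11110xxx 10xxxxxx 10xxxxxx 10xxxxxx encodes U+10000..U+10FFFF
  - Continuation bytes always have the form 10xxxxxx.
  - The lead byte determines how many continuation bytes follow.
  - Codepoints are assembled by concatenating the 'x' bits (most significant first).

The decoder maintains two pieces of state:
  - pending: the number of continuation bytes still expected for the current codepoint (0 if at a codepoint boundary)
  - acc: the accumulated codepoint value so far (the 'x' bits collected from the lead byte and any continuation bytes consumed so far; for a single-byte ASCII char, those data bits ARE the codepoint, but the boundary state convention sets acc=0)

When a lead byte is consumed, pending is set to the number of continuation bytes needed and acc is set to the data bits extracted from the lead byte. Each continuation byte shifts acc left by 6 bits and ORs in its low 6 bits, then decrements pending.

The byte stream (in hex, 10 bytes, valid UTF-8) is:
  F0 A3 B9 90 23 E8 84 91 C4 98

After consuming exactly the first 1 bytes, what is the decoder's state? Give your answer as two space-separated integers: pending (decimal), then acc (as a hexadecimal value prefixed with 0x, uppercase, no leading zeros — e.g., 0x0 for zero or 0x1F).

Answer: 3 0x0

Derivation:
Byte[0]=F0: 4-byte lead. pending=3, acc=0x0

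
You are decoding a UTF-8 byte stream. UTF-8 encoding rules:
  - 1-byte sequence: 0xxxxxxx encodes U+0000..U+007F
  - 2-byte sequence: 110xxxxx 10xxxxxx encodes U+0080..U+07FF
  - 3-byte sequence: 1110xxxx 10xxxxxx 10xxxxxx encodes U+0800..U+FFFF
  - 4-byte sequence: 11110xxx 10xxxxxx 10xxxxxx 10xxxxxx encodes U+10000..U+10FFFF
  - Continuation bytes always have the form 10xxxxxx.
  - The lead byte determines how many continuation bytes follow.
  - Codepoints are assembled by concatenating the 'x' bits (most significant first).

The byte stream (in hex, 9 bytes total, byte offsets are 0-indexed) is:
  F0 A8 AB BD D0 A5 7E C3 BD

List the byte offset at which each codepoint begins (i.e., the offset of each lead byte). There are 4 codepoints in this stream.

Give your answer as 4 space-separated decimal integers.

Byte[0]=F0: 4-byte lead, need 3 cont bytes. acc=0x0
Byte[1]=A8: continuation. acc=(acc<<6)|0x28=0x28
Byte[2]=AB: continuation. acc=(acc<<6)|0x2B=0xA2B
Byte[3]=BD: continuation. acc=(acc<<6)|0x3D=0x28AFD
Completed: cp=U+28AFD (starts at byte 0)
Byte[4]=D0: 2-byte lead, need 1 cont bytes. acc=0x10
Byte[5]=A5: continuation. acc=(acc<<6)|0x25=0x425
Completed: cp=U+0425 (starts at byte 4)
Byte[6]=7E: 1-byte ASCII. cp=U+007E
Byte[7]=C3: 2-byte lead, need 1 cont bytes. acc=0x3
Byte[8]=BD: continuation. acc=(acc<<6)|0x3D=0xFD
Completed: cp=U+00FD (starts at byte 7)

Answer: 0 4 6 7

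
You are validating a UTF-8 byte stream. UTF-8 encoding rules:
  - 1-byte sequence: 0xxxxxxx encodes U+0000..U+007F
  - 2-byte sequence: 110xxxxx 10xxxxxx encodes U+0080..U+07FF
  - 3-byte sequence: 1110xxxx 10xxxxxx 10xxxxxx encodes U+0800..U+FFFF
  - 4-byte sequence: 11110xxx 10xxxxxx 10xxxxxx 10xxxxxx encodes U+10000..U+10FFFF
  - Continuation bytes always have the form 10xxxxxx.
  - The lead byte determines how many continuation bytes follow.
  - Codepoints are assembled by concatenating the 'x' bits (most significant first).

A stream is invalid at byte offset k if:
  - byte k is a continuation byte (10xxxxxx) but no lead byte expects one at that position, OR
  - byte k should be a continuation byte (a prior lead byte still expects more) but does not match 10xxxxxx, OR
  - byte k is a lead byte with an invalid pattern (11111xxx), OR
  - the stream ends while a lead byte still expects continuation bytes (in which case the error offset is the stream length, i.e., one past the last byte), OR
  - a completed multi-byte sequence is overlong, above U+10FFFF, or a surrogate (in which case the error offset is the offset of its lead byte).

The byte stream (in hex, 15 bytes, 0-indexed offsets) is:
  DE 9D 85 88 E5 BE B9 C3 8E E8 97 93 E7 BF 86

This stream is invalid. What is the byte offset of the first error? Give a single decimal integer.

Byte[0]=DE: 2-byte lead, need 1 cont bytes. acc=0x1E
Byte[1]=9D: continuation. acc=(acc<<6)|0x1D=0x79D
Completed: cp=U+079D (starts at byte 0)
Byte[2]=85: INVALID lead byte (not 0xxx/110x/1110/11110)

Answer: 2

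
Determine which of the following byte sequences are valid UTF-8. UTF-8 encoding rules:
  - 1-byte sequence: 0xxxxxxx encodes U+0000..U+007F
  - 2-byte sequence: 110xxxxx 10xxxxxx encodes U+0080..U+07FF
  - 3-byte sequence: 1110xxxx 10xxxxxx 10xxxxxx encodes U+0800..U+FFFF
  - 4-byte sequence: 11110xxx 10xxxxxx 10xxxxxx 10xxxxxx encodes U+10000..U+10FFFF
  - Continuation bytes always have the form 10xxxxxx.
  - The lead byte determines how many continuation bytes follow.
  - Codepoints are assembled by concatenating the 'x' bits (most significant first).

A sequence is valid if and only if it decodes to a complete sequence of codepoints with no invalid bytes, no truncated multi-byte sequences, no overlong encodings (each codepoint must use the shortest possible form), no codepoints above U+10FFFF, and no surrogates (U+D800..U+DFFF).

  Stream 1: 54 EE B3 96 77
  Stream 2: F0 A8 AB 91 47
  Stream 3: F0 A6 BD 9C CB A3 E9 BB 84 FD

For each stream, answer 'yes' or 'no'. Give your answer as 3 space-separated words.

Stream 1: decodes cleanly. VALID
Stream 2: decodes cleanly. VALID
Stream 3: error at byte offset 9. INVALID

Answer: yes yes no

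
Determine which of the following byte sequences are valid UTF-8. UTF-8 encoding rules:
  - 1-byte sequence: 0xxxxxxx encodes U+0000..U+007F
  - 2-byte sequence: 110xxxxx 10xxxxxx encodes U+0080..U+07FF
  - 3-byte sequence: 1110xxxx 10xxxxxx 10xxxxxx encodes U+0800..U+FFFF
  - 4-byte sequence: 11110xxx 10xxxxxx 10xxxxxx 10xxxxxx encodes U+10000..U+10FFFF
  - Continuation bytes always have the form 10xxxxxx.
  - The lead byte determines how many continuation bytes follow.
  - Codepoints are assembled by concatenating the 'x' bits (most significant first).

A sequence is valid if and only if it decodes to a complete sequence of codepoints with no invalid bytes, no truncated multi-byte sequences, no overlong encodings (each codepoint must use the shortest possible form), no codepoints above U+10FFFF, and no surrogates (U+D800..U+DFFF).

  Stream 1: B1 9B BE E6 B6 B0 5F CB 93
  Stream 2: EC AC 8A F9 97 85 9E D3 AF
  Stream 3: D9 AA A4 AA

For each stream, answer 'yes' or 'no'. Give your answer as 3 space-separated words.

Answer: no no no

Derivation:
Stream 1: error at byte offset 0. INVALID
Stream 2: error at byte offset 3. INVALID
Stream 3: error at byte offset 2. INVALID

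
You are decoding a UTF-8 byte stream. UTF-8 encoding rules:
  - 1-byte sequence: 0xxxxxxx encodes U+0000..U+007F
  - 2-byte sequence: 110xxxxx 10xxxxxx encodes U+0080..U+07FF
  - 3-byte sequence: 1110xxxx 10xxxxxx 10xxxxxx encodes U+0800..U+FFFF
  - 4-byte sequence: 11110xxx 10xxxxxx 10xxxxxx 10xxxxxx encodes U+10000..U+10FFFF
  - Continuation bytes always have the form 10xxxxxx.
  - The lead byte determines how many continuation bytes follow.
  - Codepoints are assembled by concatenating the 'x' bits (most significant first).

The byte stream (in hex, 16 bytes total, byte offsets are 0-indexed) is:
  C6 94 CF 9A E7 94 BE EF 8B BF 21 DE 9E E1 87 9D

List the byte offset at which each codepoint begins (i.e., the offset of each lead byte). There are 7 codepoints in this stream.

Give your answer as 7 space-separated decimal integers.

Byte[0]=C6: 2-byte lead, need 1 cont bytes. acc=0x6
Byte[1]=94: continuation. acc=(acc<<6)|0x14=0x194
Completed: cp=U+0194 (starts at byte 0)
Byte[2]=CF: 2-byte lead, need 1 cont bytes. acc=0xF
Byte[3]=9A: continuation. acc=(acc<<6)|0x1A=0x3DA
Completed: cp=U+03DA (starts at byte 2)
Byte[4]=E7: 3-byte lead, need 2 cont bytes. acc=0x7
Byte[5]=94: continuation. acc=(acc<<6)|0x14=0x1D4
Byte[6]=BE: continuation. acc=(acc<<6)|0x3E=0x753E
Completed: cp=U+753E (starts at byte 4)
Byte[7]=EF: 3-byte lead, need 2 cont bytes. acc=0xF
Byte[8]=8B: continuation. acc=(acc<<6)|0x0B=0x3CB
Byte[9]=BF: continuation. acc=(acc<<6)|0x3F=0xF2FF
Completed: cp=U+F2FF (starts at byte 7)
Byte[10]=21: 1-byte ASCII. cp=U+0021
Byte[11]=DE: 2-byte lead, need 1 cont bytes. acc=0x1E
Byte[12]=9E: continuation. acc=(acc<<6)|0x1E=0x79E
Completed: cp=U+079E (starts at byte 11)
Byte[13]=E1: 3-byte lead, need 2 cont bytes. acc=0x1
Byte[14]=87: continuation. acc=(acc<<6)|0x07=0x47
Byte[15]=9D: continuation. acc=(acc<<6)|0x1D=0x11DD
Completed: cp=U+11DD (starts at byte 13)

Answer: 0 2 4 7 10 11 13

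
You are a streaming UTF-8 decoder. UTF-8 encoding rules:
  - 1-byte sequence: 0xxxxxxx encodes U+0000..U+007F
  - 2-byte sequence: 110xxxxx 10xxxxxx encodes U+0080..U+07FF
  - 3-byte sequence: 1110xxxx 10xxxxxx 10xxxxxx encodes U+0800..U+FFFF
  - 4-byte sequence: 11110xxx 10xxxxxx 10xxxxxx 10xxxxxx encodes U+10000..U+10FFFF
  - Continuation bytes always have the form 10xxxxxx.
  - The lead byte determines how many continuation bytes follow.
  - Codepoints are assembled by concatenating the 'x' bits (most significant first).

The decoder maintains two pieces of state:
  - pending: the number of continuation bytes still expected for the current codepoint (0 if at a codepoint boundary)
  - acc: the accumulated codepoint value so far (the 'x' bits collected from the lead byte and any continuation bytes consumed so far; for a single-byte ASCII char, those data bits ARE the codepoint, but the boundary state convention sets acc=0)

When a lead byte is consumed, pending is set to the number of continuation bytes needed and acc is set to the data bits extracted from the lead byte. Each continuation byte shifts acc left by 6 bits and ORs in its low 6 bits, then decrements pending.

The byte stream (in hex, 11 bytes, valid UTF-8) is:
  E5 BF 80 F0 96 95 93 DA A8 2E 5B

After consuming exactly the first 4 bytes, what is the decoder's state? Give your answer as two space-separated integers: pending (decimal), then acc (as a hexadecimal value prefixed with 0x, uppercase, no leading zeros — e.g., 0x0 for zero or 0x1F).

Answer: 3 0x0

Derivation:
Byte[0]=E5: 3-byte lead. pending=2, acc=0x5
Byte[1]=BF: continuation. acc=(acc<<6)|0x3F=0x17F, pending=1
Byte[2]=80: continuation. acc=(acc<<6)|0x00=0x5FC0, pending=0
Byte[3]=F0: 4-byte lead. pending=3, acc=0x0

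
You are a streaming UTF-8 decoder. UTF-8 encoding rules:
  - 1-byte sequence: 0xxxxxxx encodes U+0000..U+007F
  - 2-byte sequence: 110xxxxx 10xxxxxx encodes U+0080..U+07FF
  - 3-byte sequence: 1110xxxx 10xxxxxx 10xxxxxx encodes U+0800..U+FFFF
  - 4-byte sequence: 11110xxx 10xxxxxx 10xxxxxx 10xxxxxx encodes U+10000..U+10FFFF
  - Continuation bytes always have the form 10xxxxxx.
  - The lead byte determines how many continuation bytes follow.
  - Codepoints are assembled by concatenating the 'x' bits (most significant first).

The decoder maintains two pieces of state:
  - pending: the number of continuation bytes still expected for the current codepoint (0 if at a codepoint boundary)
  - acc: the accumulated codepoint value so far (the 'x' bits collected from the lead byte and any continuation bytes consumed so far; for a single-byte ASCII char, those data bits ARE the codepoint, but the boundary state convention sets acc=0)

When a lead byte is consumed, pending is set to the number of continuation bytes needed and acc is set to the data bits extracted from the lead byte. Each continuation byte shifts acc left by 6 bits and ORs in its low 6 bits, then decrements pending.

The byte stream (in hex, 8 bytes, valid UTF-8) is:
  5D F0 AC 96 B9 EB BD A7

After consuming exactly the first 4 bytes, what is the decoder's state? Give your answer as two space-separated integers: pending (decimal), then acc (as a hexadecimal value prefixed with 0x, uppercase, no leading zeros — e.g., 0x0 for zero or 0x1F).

Byte[0]=5D: 1-byte. pending=0, acc=0x0
Byte[1]=F0: 4-byte lead. pending=3, acc=0x0
Byte[2]=AC: continuation. acc=(acc<<6)|0x2C=0x2C, pending=2
Byte[3]=96: continuation. acc=(acc<<6)|0x16=0xB16, pending=1

Answer: 1 0xB16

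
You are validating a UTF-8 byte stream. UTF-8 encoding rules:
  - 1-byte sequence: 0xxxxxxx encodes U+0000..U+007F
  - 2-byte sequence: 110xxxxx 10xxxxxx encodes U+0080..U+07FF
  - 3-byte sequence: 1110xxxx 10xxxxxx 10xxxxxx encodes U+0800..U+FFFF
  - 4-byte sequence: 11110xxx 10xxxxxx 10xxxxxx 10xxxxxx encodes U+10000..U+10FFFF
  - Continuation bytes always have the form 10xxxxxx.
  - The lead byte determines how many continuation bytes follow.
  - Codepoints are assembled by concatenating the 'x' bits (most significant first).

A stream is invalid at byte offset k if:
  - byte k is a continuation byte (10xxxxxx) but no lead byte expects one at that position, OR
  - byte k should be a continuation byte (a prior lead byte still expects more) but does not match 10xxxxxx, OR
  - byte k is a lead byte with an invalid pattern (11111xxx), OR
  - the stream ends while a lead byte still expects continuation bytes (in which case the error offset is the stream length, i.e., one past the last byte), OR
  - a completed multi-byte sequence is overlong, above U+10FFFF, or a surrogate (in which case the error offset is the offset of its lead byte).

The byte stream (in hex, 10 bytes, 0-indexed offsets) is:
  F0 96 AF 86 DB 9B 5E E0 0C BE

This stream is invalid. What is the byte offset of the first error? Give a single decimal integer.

Byte[0]=F0: 4-byte lead, need 3 cont bytes. acc=0x0
Byte[1]=96: continuation. acc=(acc<<6)|0x16=0x16
Byte[2]=AF: continuation. acc=(acc<<6)|0x2F=0x5AF
Byte[3]=86: continuation. acc=(acc<<6)|0x06=0x16BC6
Completed: cp=U+16BC6 (starts at byte 0)
Byte[4]=DB: 2-byte lead, need 1 cont bytes. acc=0x1B
Byte[5]=9B: continuation. acc=(acc<<6)|0x1B=0x6DB
Completed: cp=U+06DB (starts at byte 4)
Byte[6]=5E: 1-byte ASCII. cp=U+005E
Byte[7]=E0: 3-byte lead, need 2 cont bytes. acc=0x0
Byte[8]=0C: expected 10xxxxxx continuation. INVALID

Answer: 8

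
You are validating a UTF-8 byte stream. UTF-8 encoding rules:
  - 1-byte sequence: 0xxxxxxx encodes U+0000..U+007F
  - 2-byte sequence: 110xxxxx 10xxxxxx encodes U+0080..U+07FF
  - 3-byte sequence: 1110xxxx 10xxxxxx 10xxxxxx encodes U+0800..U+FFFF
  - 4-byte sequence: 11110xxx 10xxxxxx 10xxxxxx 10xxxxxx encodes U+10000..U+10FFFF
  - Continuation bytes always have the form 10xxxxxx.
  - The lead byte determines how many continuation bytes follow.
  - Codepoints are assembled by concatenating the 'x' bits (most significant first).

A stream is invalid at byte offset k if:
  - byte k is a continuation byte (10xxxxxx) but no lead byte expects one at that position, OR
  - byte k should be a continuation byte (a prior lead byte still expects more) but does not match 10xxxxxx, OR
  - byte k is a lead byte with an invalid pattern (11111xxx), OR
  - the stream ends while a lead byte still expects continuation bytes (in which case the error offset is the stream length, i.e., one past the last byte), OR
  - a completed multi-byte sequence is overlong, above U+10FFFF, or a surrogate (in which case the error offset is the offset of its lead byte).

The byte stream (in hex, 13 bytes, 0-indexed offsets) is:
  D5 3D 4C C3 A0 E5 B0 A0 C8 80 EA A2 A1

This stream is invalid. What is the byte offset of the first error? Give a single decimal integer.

Byte[0]=D5: 2-byte lead, need 1 cont bytes. acc=0x15
Byte[1]=3D: expected 10xxxxxx continuation. INVALID

Answer: 1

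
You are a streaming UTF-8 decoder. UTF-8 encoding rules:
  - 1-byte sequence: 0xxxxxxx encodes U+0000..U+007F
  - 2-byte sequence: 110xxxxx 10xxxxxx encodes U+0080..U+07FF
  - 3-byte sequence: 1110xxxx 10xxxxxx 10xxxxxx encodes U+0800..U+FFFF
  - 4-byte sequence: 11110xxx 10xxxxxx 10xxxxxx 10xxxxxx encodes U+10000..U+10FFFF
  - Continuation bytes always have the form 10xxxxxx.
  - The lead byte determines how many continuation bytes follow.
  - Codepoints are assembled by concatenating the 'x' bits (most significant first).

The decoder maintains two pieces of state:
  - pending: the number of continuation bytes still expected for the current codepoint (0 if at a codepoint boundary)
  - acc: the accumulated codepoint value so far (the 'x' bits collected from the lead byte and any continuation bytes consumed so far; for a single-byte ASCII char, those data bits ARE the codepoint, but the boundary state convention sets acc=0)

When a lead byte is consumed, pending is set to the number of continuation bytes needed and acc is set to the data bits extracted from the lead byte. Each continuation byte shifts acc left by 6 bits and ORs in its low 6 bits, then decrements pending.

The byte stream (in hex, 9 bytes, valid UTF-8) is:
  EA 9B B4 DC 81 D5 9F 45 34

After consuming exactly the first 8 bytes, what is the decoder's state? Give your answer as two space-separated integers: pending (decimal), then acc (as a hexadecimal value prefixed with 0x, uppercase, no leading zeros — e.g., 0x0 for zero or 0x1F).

Byte[0]=EA: 3-byte lead. pending=2, acc=0xA
Byte[1]=9B: continuation. acc=(acc<<6)|0x1B=0x29B, pending=1
Byte[2]=B4: continuation. acc=(acc<<6)|0x34=0xA6F4, pending=0
Byte[3]=DC: 2-byte lead. pending=1, acc=0x1C
Byte[4]=81: continuation. acc=(acc<<6)|0x01=0x701, pending=0
Byte[5]=D5: 2-byte lead. pending=1, acc=0x15
Byte[6]=9F: continuation. acc=(acc<<6)|0x1F=0x55F, pending=0
Byte[7]=45: 1-byte. pending=0, acc=0x0

Answer: 0 0x0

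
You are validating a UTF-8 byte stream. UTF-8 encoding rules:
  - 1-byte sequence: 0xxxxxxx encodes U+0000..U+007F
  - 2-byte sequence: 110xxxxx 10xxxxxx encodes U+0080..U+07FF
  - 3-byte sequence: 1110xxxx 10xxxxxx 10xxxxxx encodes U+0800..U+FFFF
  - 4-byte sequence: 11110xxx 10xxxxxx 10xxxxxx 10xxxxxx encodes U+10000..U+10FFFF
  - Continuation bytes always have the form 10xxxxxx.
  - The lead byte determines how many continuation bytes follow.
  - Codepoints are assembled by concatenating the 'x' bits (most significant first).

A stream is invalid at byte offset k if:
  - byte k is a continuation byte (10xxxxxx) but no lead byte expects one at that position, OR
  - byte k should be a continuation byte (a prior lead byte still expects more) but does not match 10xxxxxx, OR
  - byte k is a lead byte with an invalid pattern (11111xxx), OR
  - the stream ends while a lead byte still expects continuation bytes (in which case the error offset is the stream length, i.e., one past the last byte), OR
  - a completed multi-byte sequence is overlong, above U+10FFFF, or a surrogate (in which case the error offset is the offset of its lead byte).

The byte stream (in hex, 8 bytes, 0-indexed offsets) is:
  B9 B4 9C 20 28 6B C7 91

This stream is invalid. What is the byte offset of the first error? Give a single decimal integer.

Answer: 0

Derivation:
Byte[0]=B9: INVALID lead byte (not 0xxx/110x/1110/11110)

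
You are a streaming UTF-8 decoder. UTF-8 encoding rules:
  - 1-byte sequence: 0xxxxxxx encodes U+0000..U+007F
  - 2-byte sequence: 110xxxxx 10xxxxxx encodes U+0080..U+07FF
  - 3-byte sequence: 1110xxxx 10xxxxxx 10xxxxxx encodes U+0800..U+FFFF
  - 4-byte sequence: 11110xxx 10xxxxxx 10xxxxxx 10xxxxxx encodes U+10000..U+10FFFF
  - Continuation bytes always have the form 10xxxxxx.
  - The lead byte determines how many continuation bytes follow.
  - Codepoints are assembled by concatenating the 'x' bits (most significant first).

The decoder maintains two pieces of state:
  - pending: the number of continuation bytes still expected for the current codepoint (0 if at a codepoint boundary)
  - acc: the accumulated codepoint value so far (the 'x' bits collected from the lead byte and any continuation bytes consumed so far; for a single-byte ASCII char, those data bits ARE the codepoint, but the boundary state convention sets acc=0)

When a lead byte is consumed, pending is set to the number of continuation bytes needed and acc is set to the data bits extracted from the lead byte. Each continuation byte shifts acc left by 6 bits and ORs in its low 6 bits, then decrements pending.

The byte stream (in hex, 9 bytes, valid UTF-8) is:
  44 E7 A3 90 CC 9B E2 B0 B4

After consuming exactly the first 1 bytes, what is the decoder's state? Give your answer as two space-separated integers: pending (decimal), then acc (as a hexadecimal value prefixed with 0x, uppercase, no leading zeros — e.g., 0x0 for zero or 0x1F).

Answer: 0 0x0

Derivation:
Byte[0]=44: 1-byte. pending=0, acc=0x0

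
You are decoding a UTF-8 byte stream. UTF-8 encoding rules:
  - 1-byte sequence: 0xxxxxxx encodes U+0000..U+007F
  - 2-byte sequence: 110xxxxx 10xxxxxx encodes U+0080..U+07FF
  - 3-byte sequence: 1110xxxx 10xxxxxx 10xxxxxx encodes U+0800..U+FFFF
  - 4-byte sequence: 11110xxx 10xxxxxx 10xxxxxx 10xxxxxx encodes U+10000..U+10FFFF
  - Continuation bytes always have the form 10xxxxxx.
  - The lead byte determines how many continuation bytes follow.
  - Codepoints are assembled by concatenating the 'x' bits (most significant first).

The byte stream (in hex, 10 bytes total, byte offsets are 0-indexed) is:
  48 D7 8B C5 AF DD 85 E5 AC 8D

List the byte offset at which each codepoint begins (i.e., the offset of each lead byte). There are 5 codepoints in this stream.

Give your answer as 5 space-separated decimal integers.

Answer: 0 1 3 5 7

Derivation:
Byte[0]=48: 1-byte ASCII. cp=U+0048
Byte[1]=D7: 2-byte lead, need 1 cont bytes. acc=0x17
Byte[2]=8B: continuation. acc=(acc<<6)|0x0B=0x5CB
Completed: cp=U+05CB (starts at byte 1)
Byte[3]=C5: 2-byte lead, need 1 cont bytes. acc=0x5
Byte[4]=AF: continuation. acc=(acc<<6)|0x2F=0x16F
Completed: cp=U+016F (starts at byte 3)
Byte[5]=DD: 2-byte lead, need 1 cont bytes. acc=0x1D
Byte[6]=85: continuation. acc=(acc<<6)|0x05=0x745
Completed: cp=U+0745 (starts at byte 5)
Byte[7]=E5: 3-byte lead, need 2 cont bytes. acc=0x5
Byte[8]=AC: continuation. acc=(acc<<6)|0x2C=0x16C
Byte[9]=8D: continuation. acc=(acc<<6)|0x0D=0x5B0D
Completed: cp=U+5B0D (starts at byte 7)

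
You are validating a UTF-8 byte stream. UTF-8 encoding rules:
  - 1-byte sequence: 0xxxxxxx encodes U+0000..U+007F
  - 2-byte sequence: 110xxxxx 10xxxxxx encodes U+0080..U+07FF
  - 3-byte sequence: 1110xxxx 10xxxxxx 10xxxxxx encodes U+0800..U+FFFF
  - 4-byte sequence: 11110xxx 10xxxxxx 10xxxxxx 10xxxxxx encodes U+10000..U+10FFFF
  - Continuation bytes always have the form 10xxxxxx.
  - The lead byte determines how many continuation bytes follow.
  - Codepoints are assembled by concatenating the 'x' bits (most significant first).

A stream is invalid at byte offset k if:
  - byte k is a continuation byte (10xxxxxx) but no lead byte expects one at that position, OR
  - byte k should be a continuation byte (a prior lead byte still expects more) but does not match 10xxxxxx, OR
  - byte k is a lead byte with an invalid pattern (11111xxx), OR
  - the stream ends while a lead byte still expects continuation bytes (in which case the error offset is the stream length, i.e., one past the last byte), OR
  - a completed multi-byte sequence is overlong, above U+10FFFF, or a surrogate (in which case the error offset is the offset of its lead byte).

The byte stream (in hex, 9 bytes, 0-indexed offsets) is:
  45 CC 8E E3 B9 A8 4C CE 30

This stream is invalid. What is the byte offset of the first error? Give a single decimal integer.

Answer: 8

Derivation:
Byte[0]=45: 1-byte ASCII. cp=U+0045
Byte[1]=CC: 2-byte lead, need 1 cont bytes. acc=0xC
Byte[2]=8E: continuation. acc=(acc<<6)|0x0E=0x30E
Completed: cp=U+030E (starts at byte 1)
Byte[3]=E3: 3-byte lead, need 2 cont bytes. acc=0x3
Byte[4]=B9: continuation. acc=(acc<<6)|0x39=0xF9
Byte[5]=A8: continuation. acc=(acc<<6)|0x28=0x3E68
Completed: cp=U+3E68 (starts at byte 3)
Byte[6]=4C: 1-byte ASCII. cp=U+004C
Byte[7]=CE: 2-byte lead, need 1 cont bytes. acc=0xE
Byte[8]=30: expected 10xxxxxx continuation. INVALID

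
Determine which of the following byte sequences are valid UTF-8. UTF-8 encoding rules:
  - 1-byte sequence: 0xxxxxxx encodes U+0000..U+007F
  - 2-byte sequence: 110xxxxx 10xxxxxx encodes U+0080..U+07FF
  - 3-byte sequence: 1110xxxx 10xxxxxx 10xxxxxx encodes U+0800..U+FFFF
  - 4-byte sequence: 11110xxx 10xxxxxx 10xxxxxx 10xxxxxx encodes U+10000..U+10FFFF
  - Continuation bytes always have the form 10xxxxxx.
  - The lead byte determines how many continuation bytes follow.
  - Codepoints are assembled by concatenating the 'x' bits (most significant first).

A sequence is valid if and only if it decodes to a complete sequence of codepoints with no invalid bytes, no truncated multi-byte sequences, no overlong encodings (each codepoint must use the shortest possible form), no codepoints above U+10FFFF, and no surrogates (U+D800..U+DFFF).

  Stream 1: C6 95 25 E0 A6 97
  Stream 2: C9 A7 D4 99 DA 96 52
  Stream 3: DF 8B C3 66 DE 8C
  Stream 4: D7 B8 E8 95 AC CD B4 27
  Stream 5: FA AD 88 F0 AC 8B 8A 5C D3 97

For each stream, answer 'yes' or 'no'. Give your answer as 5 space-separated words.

Answer: yes yes no yes no

Derivation:
Stream 1: decodes cleanly. VALID
Stream 2: decodes cleanly. VALID
Stream 3: error at byte offset 3. INVALID
Stream 4: decodes cleanly. VALID
Stream 5: error at byte offset 0. INVALID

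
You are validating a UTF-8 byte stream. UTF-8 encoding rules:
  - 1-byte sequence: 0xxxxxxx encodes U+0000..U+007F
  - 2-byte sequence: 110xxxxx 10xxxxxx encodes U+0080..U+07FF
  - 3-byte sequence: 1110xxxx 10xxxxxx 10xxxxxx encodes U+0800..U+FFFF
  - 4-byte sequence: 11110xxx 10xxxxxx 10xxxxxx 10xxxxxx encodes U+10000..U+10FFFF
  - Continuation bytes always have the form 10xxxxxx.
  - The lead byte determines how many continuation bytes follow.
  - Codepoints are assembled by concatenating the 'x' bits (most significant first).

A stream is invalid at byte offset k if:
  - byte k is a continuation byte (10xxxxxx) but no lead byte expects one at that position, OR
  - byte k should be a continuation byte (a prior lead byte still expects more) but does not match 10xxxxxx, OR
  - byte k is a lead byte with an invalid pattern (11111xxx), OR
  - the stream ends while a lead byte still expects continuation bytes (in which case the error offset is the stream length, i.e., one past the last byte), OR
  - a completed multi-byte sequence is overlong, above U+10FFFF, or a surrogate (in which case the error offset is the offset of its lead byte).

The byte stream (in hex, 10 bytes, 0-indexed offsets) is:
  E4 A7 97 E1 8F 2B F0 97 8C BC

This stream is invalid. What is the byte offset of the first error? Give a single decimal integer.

Answer: 5

Derivation:
Byte[0]=E4: 3-byte lead, need 2 cont bytes. acc=0x4
Byte[1]=A7: continuation. acc=(acc<<6)|0x27=0x127
Byte[2]=97: continuation. acc=(acc<<6)|0x17=0x49D7
Completed: cp=U+49D7 (starts at byte 0)
Byte[3]=E1: 3-byte lead, need 2 cont bytes. acc=0x1
Byte[4]=8F: continuation. acc=(acc<<6)|0x0F=0x4F
Byte[5]=2B: expected 10xxxxxx continuation. INVALID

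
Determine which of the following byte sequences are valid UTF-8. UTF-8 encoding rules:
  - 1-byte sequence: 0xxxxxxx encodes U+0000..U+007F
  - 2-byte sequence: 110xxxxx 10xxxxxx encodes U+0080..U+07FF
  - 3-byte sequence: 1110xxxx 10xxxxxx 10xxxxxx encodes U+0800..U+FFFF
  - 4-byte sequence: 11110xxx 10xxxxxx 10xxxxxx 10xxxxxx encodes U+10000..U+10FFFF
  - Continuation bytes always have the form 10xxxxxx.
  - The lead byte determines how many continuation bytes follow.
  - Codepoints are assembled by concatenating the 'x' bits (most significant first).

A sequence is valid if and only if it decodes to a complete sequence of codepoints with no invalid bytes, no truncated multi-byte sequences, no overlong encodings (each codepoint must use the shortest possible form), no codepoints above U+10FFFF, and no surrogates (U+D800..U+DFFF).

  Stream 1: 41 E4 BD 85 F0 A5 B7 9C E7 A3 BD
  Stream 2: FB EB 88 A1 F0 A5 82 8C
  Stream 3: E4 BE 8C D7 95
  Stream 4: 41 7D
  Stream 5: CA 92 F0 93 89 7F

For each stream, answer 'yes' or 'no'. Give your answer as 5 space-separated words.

Answer: yes no yes yes no

Derivation:
Stream 1: decodes cleanly. VALID
Stream 2: error at byte offset 0. INVALID
Stream 3: decodes cleanly. VALID
Stream 4: decodes cleanly. VALID
Stream 5: error at byte offset 5. INVALID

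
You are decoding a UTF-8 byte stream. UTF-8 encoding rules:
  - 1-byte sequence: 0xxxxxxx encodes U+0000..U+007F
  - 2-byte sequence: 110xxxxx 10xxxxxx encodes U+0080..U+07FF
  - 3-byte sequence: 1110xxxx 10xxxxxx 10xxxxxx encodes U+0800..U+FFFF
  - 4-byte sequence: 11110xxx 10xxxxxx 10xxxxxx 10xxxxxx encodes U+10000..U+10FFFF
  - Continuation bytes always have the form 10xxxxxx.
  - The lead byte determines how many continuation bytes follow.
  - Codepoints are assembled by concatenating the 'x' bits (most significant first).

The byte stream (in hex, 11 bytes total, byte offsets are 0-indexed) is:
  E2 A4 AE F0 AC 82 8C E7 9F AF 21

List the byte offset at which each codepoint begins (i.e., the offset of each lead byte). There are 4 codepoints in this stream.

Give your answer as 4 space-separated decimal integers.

Byte[0]=E2: 3-byte lead, need 2 cont bytes. acc=0x2
Byte[1]=A4: continuation. acc=(acc<<6)|0x24=0xA4
Byte[2]=AE: continuation. acc=(acc<<6)|0x2E=0x292E
Completed: cp=U+292E (starts at byte 0)
Byte[3]=F0: 4-byte lead, need 3 cont bytes. acc=0x0
Byte[4]=AC: continuation. acc=(acc<<6)|0x2C=0x2C
Byte[5]=82: continuation. acc=(acc<<6)|0x02=0xB02
Byte[6]=8C: continuation. acc=(acc<<6)|0x0C=0x2C08C
Completed: cp=U+2C08C (starts at byte 3)
Byte[7]=E7: 3-byte lead, need 2 cont bytes. acc=0x7
Byte[8]=9F: continuation. acc=(acc<<6)|0x1F=0x1DF
Byte[9]=AF: continuation. acc=(acc<<6)|0x2F=0x77EF
Completed: cp=U+77EF (starts at byte 7)
Byte[10]=21: 1-byte ASCII. cp=U+0021

Answer: 0 3 7 10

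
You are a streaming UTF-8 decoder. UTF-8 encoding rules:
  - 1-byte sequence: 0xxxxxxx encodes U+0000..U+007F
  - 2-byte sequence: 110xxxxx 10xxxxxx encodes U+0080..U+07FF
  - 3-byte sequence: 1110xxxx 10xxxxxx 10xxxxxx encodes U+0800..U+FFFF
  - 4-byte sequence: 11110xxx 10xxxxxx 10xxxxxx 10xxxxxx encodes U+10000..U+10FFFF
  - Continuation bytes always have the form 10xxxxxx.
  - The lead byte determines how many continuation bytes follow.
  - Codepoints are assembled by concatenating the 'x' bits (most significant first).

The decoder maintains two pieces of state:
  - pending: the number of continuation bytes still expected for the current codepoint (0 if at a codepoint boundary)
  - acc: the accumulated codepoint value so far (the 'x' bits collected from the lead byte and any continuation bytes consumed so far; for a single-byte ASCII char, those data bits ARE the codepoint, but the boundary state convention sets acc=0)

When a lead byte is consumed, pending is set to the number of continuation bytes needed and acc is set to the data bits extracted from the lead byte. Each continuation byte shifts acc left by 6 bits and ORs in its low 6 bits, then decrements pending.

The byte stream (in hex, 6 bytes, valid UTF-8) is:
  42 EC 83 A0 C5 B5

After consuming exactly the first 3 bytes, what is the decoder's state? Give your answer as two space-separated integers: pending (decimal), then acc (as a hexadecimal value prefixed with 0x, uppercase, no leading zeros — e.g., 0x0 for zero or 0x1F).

Answer: 1 0x303

Derivation:
Byte[0]=42: 1-byte. pending=0, acc=0x0
Byte[1]=EC: 3-byte lead. pending=2, acc=0xC
Byte[2]=83: continuation. acc=(acc<<6)|0x03=0x303, pending=1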